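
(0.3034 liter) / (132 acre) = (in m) 5.68e-10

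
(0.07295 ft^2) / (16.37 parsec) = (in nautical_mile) 7.245e-24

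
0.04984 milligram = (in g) 4.984e-05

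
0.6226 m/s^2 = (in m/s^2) 0.6226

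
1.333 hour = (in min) 79.98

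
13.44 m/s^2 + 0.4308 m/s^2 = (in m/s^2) 13.87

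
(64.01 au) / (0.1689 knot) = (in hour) 3.061e+10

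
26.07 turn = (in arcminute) 5.631e+05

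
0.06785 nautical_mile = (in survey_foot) 412.3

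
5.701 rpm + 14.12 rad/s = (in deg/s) 843.2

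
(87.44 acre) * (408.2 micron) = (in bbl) 908.5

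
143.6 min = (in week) 0.01425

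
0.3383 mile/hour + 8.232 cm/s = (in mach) 0.0006859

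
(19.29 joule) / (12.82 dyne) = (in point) 4.265e+08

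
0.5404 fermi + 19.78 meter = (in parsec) 6.41e-16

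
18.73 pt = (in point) 18.73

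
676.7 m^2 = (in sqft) 7284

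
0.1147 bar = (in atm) 0.1132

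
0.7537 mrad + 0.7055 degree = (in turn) 0.00208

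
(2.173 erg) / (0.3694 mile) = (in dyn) 3.655e-05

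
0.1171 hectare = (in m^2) 1171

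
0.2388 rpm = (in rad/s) 0.02501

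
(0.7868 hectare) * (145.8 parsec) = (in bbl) 2.226e+23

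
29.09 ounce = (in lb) 1.818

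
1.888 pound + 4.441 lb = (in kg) 2.871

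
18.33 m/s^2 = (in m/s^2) 18.33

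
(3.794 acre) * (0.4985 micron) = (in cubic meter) 0.007654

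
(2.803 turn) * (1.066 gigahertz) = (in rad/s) 1.877e+10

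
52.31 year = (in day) 1.909e+04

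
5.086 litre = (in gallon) 1.344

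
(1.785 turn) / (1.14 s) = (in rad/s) 9.838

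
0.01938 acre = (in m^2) 78.43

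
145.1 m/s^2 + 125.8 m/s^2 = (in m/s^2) 270.9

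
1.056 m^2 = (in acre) 0.0002609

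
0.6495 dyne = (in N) 6.495e-06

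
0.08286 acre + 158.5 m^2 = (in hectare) 0.04938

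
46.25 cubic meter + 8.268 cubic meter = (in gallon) 1.44e+04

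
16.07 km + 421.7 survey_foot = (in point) 4.592e+07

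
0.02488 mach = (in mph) 18.95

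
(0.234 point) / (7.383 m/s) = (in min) 1.864e-07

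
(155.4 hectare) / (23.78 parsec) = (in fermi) 2118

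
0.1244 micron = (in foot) 4.081e-07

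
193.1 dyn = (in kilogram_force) 0.0001969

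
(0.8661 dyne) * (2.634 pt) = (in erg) 0.08048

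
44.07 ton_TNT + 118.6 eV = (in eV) 1.151e+30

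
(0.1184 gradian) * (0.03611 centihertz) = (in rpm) 6.413e-06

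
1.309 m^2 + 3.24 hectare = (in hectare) 3.24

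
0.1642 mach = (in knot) 108.7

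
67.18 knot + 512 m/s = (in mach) 1.605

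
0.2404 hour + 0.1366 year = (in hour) 1197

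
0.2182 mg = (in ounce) 7.697e-06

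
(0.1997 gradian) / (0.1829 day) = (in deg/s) 1.137e-05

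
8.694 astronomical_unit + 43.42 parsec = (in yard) 1.465e+18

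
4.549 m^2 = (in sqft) 48.97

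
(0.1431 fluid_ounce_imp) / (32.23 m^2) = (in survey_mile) 7.839e-11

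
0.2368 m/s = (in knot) 0.4603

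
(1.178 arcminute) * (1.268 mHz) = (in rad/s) 4.345e-07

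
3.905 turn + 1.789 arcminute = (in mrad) 2.454e+04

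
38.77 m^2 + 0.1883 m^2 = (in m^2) 38.96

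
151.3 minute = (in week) 0.01501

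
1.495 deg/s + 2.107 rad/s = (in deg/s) 122.2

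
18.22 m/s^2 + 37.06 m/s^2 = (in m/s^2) 55.28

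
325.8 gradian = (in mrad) 5118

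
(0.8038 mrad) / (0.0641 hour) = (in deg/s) 0.0001996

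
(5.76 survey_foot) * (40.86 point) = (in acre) 6.253e-06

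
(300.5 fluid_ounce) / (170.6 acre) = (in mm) 1.287e-05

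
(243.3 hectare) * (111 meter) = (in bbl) 1.699e+09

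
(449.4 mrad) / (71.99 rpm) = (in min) 0.0009935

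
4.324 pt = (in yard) 0.001668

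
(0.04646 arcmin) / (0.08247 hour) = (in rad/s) 4.552e-08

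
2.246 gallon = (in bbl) 0.05348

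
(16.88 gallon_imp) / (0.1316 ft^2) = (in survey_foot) 20.59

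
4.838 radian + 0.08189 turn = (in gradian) 340.8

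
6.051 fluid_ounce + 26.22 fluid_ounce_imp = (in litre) 0.9239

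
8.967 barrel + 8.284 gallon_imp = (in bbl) 9.204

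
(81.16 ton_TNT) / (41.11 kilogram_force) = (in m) 8.423e+08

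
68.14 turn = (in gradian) 2.726e+04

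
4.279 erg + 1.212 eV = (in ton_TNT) 1.023e-16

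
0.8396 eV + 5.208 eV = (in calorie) 2.316e-19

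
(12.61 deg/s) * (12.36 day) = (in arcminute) 8.08e+08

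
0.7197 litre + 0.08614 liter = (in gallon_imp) 0.1773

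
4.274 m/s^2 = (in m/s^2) 4.274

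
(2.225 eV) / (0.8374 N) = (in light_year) 4.5e-35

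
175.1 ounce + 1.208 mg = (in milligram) 4.964e+06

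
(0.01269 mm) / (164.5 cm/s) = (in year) 2.446e-13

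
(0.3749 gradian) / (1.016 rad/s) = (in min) 9.66e-05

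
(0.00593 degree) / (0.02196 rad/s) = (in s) 0.004713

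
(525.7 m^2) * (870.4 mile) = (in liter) 7.364e+11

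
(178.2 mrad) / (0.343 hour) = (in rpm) 0.001378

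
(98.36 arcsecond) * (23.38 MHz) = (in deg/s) 6.388e+05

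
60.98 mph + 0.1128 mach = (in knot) 127.7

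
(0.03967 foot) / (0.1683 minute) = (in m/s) 0.001197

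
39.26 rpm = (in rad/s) 4.111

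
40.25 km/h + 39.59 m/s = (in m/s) 50.77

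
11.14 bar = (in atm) 10.99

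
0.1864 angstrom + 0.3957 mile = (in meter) 636.8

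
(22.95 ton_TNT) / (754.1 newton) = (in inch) 5.013e+09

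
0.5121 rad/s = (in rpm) 4.89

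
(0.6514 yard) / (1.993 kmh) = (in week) 1.779e-06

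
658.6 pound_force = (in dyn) 2.93e+08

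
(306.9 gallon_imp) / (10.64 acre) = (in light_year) 3.425e-21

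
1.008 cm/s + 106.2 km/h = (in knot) 57.36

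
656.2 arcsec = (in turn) 0.0005063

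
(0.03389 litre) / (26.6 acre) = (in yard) 3.443e-10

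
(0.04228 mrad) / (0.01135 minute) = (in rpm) 0.0005929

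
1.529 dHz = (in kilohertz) 0.0001529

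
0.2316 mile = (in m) 372.7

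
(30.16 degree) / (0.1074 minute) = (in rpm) 0.7801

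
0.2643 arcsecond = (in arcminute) 0.004405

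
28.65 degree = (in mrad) 500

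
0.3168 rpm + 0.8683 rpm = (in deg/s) 7.111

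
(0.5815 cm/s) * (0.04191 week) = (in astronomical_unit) 9.853e-10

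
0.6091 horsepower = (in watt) 454.2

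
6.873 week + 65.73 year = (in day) 2.404e+04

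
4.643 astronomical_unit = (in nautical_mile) 3.75e+08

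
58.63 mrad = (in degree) 3.359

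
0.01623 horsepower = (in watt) 12.1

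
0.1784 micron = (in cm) 1.784e-05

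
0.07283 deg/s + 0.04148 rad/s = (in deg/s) 2.449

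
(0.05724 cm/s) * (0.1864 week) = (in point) 1.829e+05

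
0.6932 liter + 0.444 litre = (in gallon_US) 0.3004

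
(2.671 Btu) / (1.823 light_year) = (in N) 1.634e-13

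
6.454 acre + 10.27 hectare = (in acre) 31.83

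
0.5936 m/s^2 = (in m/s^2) 0.5936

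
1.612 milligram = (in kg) 1.612e-06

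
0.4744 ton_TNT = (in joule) 1.985e+09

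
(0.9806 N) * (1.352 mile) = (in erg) 2.134e+10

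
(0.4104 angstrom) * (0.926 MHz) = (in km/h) 0.0001368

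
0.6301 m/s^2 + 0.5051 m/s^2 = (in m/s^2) 1.135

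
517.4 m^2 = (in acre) 0.1279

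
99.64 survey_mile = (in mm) 1.604e+08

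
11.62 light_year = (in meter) 1.099e+17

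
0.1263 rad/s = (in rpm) 1.206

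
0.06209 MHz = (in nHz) 6.209e+13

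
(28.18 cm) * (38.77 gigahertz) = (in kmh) 3.933e+10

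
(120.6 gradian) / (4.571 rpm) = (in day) 4.581e-05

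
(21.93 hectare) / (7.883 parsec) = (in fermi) 901.6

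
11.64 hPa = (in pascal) 1164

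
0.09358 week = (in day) 0.6551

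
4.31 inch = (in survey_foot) 0.3592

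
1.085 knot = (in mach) 0.001639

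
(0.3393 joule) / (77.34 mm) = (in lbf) 0.9863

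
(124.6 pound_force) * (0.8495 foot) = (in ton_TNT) 3.43e-08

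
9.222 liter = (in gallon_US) 2.436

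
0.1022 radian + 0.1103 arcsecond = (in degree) 5.856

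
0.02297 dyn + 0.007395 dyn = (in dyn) 0.03037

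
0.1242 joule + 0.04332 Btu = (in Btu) 0.04344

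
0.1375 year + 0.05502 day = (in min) 7.235e+04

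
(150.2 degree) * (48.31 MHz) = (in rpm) 1.209e+09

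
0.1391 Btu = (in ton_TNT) 3.508e-08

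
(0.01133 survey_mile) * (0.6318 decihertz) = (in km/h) 4.147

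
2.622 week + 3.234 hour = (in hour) 443.7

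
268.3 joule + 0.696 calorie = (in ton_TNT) 6.482e-08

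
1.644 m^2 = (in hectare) 0.0001644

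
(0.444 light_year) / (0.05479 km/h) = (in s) 2.76e+17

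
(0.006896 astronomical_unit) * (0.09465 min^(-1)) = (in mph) 3.64e+06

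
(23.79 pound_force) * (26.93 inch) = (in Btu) 0.06861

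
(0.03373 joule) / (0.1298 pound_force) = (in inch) 2.3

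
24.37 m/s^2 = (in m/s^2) 24.37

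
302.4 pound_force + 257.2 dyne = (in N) 1345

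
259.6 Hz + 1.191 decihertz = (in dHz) 2597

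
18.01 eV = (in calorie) 6.897e-19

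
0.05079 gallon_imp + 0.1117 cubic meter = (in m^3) 0.1119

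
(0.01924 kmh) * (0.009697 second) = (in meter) 5.183e-05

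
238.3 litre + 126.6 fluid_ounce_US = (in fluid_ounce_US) 8184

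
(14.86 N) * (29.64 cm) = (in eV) 2.749e+19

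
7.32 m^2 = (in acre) 0.001809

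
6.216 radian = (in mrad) 6216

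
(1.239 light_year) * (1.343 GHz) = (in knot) 3.06e+25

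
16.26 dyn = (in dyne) 16.26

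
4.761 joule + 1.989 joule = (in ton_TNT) 1.613e-09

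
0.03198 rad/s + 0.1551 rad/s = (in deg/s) 10.72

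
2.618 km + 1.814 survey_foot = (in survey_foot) 8591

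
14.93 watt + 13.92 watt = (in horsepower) 0.03869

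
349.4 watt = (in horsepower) 0.4686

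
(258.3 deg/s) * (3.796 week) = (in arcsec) 2.135e+12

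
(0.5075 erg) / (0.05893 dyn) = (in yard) 0.09418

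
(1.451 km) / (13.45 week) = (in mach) 5.239e-07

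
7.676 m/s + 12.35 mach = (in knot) 8189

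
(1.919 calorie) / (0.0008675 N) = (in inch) 3.644e+05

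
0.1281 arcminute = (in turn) 5.931e-06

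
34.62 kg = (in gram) 3.462e+04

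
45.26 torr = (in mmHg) 45.26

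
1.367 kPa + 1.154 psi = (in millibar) 93.24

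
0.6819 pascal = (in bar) 6.819e-06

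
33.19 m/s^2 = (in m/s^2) 33.19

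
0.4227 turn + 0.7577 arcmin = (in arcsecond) 5.479e+05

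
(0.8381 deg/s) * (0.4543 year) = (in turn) 3.335e+04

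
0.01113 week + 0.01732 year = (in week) 0.9142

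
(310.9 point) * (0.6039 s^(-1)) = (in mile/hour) 0.1482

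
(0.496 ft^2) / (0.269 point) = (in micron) 4.856e+08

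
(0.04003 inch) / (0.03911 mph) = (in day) 6.731e-07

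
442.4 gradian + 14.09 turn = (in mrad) 9.548e+04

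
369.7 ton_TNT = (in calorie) 3.697e+11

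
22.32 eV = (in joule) 3.576e-18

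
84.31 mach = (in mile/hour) 6.422e+04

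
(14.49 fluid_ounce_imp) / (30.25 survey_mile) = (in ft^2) 9.103e-08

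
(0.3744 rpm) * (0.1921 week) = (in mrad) 4.555e+06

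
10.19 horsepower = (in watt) 7599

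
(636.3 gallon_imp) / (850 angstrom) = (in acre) 8409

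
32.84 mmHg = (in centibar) 4.378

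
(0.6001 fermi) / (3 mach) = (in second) 5.875e-19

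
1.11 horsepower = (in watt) 827.7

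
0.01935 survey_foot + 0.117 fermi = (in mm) 5.898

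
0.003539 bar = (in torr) 2.654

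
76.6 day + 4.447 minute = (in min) 1.103e+05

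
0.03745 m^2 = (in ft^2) 0.4031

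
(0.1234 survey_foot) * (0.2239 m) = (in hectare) 8.421e-07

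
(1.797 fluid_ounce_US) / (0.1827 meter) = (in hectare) 2.909e-08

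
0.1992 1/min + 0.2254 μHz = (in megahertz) 3.32e-09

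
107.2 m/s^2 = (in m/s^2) 107.2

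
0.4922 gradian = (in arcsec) 1595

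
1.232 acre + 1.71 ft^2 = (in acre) 1.232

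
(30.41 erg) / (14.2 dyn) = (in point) 60.71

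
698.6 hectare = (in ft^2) 7.52e+07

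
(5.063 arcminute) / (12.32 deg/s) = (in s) 0.006849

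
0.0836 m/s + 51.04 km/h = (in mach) 0.04188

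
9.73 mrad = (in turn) 0.001549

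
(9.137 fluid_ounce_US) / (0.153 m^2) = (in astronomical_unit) 1.181e-14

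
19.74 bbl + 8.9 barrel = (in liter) 4553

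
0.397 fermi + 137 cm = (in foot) 4.495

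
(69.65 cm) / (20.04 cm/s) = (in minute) 0.05793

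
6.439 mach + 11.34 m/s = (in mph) 4930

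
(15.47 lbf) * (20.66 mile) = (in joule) 2.288e+06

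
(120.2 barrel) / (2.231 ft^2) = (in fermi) 9.22e+16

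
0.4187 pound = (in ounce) 6.699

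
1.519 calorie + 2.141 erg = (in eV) 3.967e+19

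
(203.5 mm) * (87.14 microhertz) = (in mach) 5.208e-08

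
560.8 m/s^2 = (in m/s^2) 560.8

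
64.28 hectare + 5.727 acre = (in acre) 164.6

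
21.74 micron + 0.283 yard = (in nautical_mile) 0.0001397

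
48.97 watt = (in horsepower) 0.06567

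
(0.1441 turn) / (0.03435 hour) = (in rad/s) 0.007322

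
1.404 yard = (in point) 3639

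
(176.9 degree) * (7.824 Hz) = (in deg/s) 1384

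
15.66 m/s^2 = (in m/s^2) 15.66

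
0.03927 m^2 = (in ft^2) 0.4227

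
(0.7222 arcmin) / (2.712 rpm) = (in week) 1.223e-09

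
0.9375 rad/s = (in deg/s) 53.71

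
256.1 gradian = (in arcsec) 8.298e+05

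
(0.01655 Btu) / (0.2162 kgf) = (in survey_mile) 0.005117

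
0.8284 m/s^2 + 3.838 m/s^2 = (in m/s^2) 4.666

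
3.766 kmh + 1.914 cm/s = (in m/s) 1.065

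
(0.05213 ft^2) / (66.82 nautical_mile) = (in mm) 3.914e-05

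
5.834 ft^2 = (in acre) 0.0001339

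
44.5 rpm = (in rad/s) 4.66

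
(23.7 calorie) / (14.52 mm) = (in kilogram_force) 696.4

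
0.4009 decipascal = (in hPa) 0.0004009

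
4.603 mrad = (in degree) 0.2637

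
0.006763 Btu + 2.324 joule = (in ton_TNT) 2.261e-09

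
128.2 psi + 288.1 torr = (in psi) 133.8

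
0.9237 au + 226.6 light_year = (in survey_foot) 7.033e+18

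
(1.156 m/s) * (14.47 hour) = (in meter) 6.022e+04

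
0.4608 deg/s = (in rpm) 0.0768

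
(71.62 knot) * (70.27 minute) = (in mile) 96.53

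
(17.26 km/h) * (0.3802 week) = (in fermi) 1.102e+21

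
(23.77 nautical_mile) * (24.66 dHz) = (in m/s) 1.086e+05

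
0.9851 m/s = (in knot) 1.915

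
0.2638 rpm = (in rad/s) 0.02763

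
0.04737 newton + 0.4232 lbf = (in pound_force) 0.4338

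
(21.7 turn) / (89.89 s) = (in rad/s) 1.517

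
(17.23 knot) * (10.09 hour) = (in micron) 3.22e+11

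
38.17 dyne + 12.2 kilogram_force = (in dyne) 1.196e+07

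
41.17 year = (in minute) 2.164e+07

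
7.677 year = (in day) 2802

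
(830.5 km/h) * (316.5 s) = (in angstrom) 7.301e+14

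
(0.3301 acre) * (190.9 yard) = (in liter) 2.332e+08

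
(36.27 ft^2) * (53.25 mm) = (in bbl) 1.129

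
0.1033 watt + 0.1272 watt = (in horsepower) 0.0003091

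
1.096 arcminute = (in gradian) 0.0203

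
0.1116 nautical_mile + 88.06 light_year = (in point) 2.362e+21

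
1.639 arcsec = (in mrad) 0.007946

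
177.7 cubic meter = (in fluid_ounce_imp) 6.254e+06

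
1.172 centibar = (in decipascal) 1.172e+04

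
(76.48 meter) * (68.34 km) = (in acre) 1292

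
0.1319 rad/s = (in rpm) 1.26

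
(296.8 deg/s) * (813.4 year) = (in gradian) 8.459e+12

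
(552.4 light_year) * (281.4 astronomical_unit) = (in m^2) 2.2e+32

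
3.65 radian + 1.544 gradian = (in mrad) 3674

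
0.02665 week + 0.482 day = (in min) 962.7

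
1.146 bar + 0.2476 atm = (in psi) 20.26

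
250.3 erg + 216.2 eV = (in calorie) 5.982e-06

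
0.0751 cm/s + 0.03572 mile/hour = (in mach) 4.91e-05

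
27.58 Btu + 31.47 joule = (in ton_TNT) 6.962e-06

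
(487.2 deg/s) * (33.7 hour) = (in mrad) 1.032e+09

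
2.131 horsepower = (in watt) 1589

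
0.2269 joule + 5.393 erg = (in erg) 2.269e+06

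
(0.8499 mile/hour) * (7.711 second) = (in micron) 2.93e+06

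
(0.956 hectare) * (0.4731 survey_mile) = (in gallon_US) 1.923e+09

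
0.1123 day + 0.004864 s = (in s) 9703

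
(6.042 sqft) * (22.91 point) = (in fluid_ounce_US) 153.4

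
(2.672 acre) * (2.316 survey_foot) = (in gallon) 2.016e+06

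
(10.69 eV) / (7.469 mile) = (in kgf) 1.453e-23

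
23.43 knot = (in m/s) 12.05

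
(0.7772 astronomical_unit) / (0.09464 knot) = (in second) 2.388e+12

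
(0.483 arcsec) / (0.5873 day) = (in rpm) 4.407e-10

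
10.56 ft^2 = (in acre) 0.0002424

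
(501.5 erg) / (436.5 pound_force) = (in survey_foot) 8.474e-08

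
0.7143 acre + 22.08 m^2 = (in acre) 0.7198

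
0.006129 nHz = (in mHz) 6.129e-09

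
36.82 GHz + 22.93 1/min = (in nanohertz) 3.682e+19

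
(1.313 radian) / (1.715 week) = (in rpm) 1.209e-05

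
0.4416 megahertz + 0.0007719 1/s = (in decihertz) 4.416e+06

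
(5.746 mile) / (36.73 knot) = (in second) 489.4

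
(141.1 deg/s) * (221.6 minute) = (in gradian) 2.085e+06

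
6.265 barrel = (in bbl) 6.265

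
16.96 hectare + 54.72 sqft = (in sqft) 1.826e+06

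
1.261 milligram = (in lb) 2.78e-06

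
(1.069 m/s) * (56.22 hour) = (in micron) 2.164e+11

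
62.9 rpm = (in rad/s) 6.587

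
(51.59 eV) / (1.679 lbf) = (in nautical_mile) 5.976e-22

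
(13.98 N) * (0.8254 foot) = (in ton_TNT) 8.406e-10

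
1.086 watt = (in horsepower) 0.001456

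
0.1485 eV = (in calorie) 5.687e-21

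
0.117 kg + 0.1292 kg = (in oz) 8.684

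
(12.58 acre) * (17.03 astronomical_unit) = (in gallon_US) 3.426e+19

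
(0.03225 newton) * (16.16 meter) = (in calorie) 0.1246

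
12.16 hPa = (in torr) 9.121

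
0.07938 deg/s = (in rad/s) 0.001385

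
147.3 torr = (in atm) 0.1938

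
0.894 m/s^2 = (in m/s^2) 0.894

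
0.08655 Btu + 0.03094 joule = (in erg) 9.135e+08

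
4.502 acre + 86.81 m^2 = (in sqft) 1.97e+05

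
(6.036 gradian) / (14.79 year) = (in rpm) 1.941e-09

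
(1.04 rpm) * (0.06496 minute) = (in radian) 0.4245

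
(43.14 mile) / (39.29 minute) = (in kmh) 106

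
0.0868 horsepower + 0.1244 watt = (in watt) 64.85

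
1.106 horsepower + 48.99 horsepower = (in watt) 3.736e+04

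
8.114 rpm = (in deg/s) 48.68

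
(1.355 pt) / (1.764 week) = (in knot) 8.709e-10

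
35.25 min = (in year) 6.707e-05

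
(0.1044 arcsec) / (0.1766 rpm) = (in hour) 7.602e-09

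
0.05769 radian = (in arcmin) 198.3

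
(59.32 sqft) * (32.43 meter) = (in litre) 1.787e+05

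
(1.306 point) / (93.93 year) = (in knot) 3.023e-13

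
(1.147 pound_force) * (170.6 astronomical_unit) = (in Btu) 1.234e+11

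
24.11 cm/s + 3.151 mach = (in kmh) 3863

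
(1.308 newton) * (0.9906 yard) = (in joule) 1.185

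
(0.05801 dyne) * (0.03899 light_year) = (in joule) 2.14e+08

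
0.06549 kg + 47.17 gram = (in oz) 3.974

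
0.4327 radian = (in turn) 0.06887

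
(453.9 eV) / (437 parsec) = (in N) 5.393e-36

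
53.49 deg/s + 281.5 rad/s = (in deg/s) 1.618e+04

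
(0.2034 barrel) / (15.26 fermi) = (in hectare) 2.119e+08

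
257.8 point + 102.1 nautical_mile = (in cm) 1.891e+07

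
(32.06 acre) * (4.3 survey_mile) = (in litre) 8.978e+11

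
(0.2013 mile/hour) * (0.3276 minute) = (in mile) 0.001099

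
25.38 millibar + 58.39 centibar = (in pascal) 6.093e+04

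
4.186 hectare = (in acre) 10.34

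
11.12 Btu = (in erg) 1.173e+11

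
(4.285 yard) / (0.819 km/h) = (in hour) 0.004784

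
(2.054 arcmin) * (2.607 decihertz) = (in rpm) 0.001487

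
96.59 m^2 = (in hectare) 0.009659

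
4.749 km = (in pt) 1.346e+07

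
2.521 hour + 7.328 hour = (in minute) 590.9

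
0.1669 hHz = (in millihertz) 1.669e+04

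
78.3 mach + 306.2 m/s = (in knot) 5.242e+04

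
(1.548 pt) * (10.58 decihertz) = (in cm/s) 0.05778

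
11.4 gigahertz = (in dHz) 1.14e+11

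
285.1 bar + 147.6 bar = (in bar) 432.7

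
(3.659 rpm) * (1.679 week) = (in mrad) 3.891e+08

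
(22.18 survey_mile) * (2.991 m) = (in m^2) 1.068e+05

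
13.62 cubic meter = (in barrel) 85.67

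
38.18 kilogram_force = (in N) 374.4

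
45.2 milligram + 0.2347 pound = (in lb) 0.2348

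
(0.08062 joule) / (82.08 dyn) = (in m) 98.22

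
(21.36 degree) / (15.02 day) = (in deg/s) 1.646e-05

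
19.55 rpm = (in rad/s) 2.047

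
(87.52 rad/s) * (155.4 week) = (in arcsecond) 1.697e+15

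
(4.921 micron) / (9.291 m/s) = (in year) 1.68e-14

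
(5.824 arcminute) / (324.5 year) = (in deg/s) 9.485e-12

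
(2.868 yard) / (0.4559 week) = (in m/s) 9.511e-06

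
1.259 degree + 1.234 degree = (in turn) 0.006925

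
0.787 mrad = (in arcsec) 162.3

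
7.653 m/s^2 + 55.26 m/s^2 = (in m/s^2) 62.91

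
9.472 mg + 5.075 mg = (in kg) 1.455e-05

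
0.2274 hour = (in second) 818.6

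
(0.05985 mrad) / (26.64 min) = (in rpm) 3.576e-07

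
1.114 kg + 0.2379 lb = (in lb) 2.694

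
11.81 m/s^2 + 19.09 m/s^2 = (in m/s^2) 30.9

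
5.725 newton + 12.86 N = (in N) 18.59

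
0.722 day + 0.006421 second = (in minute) 1040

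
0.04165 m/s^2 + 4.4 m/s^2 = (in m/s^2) 4.442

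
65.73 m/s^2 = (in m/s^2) 65.73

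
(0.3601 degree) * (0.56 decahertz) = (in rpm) 0.3361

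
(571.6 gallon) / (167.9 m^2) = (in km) 1.289e-05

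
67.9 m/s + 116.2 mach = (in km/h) 1.427e+05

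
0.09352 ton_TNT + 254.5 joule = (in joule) 3.913e+08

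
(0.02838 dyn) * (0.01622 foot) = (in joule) 1.403e-09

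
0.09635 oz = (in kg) 0.002731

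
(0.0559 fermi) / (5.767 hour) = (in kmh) 9.693e-21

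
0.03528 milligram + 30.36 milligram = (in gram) 0.0304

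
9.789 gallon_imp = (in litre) 44.5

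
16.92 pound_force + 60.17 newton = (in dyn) 1.354e+07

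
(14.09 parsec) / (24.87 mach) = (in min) 8.557e+11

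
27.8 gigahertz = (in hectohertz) 2.78e+08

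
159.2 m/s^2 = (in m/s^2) 159.2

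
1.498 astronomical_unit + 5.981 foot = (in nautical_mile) 1.21e+08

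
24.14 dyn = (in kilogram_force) 2.462e-05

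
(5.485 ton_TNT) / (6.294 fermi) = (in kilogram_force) 3.718e+23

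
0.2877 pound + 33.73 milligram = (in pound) 0.2878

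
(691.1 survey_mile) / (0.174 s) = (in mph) 1.43e+07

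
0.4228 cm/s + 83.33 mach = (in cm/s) 2.837e+06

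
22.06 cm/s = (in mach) 0.0006479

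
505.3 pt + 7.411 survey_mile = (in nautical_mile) 6.44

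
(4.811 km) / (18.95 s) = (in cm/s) 2.539e+04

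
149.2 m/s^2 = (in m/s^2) 149.2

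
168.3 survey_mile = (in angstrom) 2.709e+15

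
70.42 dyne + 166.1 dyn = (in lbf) 0.0005317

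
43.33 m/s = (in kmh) 156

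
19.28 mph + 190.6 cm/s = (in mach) 0.03091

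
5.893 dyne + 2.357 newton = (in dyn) 2.357e+05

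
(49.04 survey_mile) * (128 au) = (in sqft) 1.627e+19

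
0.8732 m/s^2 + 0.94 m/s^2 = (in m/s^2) 1.813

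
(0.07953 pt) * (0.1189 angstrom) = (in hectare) 3.336e-20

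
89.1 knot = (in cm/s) 4584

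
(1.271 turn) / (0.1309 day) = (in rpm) 0.006743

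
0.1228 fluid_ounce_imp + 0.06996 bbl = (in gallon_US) 2.939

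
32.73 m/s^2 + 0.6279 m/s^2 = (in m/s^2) 33.36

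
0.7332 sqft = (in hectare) 6.812e-06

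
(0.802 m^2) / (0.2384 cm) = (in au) 2.249e-09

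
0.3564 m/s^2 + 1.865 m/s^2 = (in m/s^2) 2.221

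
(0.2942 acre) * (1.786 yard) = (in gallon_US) 5.136e+05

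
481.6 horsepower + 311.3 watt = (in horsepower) 482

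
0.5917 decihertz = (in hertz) 0.05917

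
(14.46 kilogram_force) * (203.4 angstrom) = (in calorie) 6.894e-07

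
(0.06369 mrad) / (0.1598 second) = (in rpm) 0.003806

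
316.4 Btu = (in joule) 3.338e+05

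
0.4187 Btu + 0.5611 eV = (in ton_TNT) 1.056e-07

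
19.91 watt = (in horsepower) 0.0267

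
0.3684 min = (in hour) 0.00614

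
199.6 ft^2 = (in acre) 0.004582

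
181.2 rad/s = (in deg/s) 1.038e+04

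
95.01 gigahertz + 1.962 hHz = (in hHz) 9.501e+08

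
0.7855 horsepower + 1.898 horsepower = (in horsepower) 2.683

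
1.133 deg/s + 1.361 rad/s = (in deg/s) 79.11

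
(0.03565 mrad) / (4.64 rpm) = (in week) 1.213e-10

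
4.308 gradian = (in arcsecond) 1.396e+04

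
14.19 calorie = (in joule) 59.37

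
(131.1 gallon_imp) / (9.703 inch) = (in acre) 0.0005976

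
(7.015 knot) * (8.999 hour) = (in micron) 1.169e+11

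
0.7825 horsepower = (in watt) 583.5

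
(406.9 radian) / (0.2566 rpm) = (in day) 0.1753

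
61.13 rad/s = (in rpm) 583.7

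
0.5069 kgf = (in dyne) 4.971e+05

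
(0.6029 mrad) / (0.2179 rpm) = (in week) 4.369e-08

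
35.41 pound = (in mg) 1.606e+07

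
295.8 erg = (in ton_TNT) 7.07e-15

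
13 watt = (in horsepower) 0.01743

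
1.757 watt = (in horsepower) 0.002356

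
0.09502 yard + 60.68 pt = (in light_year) 1.145e-17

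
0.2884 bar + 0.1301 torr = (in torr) 216.4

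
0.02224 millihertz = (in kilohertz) 2.224e-08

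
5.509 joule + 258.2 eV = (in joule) 5.509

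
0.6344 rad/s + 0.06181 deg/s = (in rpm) 6.068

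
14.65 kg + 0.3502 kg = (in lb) 33.07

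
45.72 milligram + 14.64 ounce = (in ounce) 14.64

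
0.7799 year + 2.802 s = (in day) 284.7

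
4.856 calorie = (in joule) 20.32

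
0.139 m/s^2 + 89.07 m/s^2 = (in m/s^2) 89.21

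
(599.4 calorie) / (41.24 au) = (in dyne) 4.065e-05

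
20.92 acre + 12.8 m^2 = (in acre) 20.92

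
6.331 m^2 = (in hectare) 0.0006331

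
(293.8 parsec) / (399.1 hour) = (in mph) 1.411e+13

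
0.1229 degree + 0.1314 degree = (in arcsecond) 915.5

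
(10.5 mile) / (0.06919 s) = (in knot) 4.747e+05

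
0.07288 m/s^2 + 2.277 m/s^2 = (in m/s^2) 2.35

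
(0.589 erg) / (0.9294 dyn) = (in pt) 17.96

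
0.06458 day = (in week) 0.009226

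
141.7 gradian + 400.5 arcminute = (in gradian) 149.1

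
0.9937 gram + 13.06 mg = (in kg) 0.001007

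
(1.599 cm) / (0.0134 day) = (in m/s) 1.381e-05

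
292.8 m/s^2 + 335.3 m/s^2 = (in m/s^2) 628.1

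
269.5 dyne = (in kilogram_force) 0.0002748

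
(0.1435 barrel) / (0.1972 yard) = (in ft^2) 1.362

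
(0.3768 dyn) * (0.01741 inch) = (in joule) 1.666e-09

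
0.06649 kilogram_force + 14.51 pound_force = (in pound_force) 14.66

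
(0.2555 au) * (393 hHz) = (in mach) 4.412e+12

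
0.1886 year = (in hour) 1652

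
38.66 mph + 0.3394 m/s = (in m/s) 17.62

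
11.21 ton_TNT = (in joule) 4.69e+10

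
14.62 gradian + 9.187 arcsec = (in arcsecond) 4.738e+04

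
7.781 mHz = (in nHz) 7.781e+06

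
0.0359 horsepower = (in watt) 26.77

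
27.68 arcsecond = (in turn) 2.136e-05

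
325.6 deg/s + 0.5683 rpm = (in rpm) 54.83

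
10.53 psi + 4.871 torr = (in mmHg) 549.4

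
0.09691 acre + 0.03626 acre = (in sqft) 5801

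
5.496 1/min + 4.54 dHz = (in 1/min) 32.74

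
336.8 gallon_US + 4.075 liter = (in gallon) 337.9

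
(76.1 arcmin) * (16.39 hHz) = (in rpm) 346.5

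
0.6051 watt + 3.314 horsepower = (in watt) 2472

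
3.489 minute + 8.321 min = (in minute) 11.81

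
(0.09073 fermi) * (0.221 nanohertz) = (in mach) 5.889e-29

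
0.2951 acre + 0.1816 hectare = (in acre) 0.7438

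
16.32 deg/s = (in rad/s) 0.2848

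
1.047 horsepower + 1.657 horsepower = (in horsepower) 2.704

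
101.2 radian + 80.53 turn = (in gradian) 3.865e+04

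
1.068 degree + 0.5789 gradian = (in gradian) 1.766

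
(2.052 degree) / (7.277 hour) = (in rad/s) 1.367e-06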